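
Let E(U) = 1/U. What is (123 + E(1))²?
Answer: 15376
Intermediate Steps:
(123 + E(1))² = (123 + 1/1)² = (123 + 1)² = 124² = 15376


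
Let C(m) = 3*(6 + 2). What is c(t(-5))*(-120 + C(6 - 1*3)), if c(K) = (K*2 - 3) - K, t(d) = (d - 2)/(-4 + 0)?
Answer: 120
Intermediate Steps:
C(m) = 24 (C(m) = 3*8 = 24)
t(d) = ½ - d/4 (t(d) = (-2 + d)/(-4) = (-2 + d)*(-¼) = ½ - d/4)
c(K) = -3 + K (c(K) = (2*K - 3) - K = (-3 + 2*K) - K = -3 + K)
c(t(-5))*(-120 + C(6 - 1*3)) = (-3 + (½ - ¼*(-5)))*(-120 + 24) = (-3 + (½ + 5/4))*(-96) = (-3 + 7/4)*(-96) = -5/4*(-96) = 120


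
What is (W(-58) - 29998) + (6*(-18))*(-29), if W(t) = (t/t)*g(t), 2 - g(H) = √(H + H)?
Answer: -26864 - 2*I*√29 ≈ -26864.0 - 10.77*I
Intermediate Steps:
g(H) = 2 - √2*√H (g(H) = 2 - √(H + H) = 2 - √(2*H) = 2 - √2*√H)
W(t) = 2 - √2*√t (W(t) = (t/t)*(2 - √2*√t) = 1*(2 - √2*√t) = 2 - √2*√t)
(W(-58) - 29998) + (6*(-18))*(-29) = ((2 - √2*√(-58)) - 29998) + (6*(-18))*(-29) = ((2 - √2*I*√58) - 29998) - 108*(-29) = ((2 - 2*I*√29) - 29998) + 3132 = (-29996 - 2*I*√29) + 3132 = -26864 - 2*I*√29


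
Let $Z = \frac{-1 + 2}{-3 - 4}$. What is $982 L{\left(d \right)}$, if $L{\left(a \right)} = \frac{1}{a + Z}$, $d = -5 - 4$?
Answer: $- \frac{3437}{32} \approx -107.41$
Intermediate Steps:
$d = -9$ ($d = -5 - 4 = -9$)
$Z = - \frac{1}{7}$ ($Z = 1 \frac{1}{-7} = 1 \left(- \frac{1}{7}\right) = - \frac{1}{7} \approx -0.14286$)
$L{\left(a \right)} = \frac{1}{- \frac{1}{7} + a}$ ($L{\left(a \right)} = \frac{1}{a - \frac{1}{7}} = \frac{1}{- \frac{1}{7} + a}$)
$982 L{\left(d \right)} = 982 \frac{7}{-1 + 7 \left(-9\right)} = 982 \frac{7}{-1 - 63} = 982 \frac{7}{-64} = 982 \cdot 7 \left(- \frac{1}{64}\right) = 982 \left(- \frac{7}{64}\right) = - \frac{3437}{32}$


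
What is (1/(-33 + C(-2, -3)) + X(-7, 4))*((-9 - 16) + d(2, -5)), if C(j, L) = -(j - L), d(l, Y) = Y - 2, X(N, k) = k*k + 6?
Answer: -11952/17 ≈ -703.06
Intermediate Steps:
X(N, k) = 6 + k² (X(N, k) = k² + 6 = 6 + k²)
d(l, Y) = -2 + Y
C(j, L) = L - j
(1/(-33 + C(-2, -3)) + X(-7, 4))*((-9 - 16) + d(2, -5)) = (1/(-33 + (-3 - 1*(-2))) + (6 + 4²))*((-9 - 16) + (-2 - 5)) = (1/(-33 + (-3 + 2)) + (6 + 16))*(-25 - 7) = (1/(-33 - 1) + 22)*(-32) = (1/(-34) + 22)*(-32) = (-1/34 + 22)*(-32) = (747/34)*(-32) = -11952/17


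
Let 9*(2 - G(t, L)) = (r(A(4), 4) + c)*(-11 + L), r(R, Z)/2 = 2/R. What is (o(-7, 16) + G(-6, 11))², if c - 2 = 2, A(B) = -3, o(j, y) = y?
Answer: 324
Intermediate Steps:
c = 4 (c = 2 + 2 = 4)
r(R, Z) = 4/R (r(R, Z) = 2*(2/R) = 4/R)
G(t, L) = 142/27 - 8*L/27 (G(t, L) = 2 - (4/(-3) + 4)*(-11 + L)/9 = 2 - (4*(-⅓) + 4)*(-11 + L)/9 = 2 - (-4/3 + 4)*(-11 + L)/9 = 2 - 8*(-11 + L)/27 = 2 - (-88/3 + 8*L/3)/9 = 2 + (88/27 - 8*L/27) = 142/27 - 8*L/27)
(o(-7, 16) + G(-6, 11))² = (16 + (142/27 - 8/27*11))² = (16 + (142/27 - 88/27))² = (16 + 2)² = 18² = 324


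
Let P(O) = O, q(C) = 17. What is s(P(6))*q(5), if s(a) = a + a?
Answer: 204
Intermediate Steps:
s(a) = 2*a
s(P(6))*q(5) = (2*6)*17 = 12*17 = 204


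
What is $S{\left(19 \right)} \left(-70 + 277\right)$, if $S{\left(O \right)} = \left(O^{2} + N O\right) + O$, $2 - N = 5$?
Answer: $66861$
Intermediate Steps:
$N = -3$ ($N = 2 - 5 = -3$)
$S{\left(O \right)} = O^{2} - 2 O$ ($S{\left(O \right)} = \left(O^{2} - 3 O\right) + O = O^{2} - 2 O$)
$S{\left(19 \right)} \left(-70 + 277\right) = 19 \left(-2 + 19\right) \left(-70 + 277\right) = 19 \cdot 17 \cdot 207 = 323 \cdot 207 = 66861$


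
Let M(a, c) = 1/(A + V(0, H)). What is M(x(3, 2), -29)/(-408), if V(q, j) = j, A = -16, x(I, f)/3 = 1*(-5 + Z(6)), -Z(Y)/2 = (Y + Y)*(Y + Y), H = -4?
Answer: 1/8160 ≈ 0.00012255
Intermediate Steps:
Z(Y) = -8*Y² (Z(Y) = -2*(Y + Y)*(Y + Y) = -2*2*Y*2*Y = -8*Y²)
x(I, f) = -879 (x(I, f) = 3*(1*(-5 - 8*6²)) = 3*(1*(-5 - 8*36)) = 3*(1*(-5 - 288)) = 3*(1*(-293)) = 3*(-293) = -879)
M(a, c) = -1/20 (M(a, c) = 1/(-16 - 4) = 1/(-20) = -1/20)
M(x(3, 2), -29)/(-408) = -1/20/(-408) = -1/20*(-1/408) = 1/8160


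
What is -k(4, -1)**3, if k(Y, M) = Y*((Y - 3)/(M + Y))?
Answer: -64/27 ≈ -2.3704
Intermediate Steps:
k(Y, M) = Y*(-3 + Y)/(M + Y) (k(Y, M) = Y*((-3 + Y)/(M + Y)) = Y*(-3 + Y)/(M + Y))
-k(4, -1)**3 = -(4*(-3 + 4)/(-1 + 4))**3 = -(4*1/3)**3 = -(4*(1/3)*1)**3 = -(4/3)**3 = -1*64/27 = -64/27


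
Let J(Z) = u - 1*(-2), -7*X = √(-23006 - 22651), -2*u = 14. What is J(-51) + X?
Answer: -5 - 3*I*√5073/7 ≈ -5.0 - 30.525*I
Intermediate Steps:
u = -7 (u = -½*14 = -7)
X = -3*I*√5073/7 (X = -√(-23006 - 22651)/7 = -3*I*√5073/7 ≈ -30.525*I)
J(Z) = -5 (J(Z) = -7 - 1*(-2) = -7 + 2 = -5)
J(-51) + X = -5 - 3*I*√5073/7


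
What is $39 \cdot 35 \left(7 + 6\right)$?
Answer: $17745$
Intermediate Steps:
$39 \cdot 35 \left(7 + 6\right) = 1365 \cdot 13 = 17745$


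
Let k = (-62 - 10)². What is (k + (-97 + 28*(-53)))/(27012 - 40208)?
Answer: -3603/13196 ≈ -0.27304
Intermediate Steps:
k = 5184 (k = (-72)² = 5184)
(k + (-97 + 28*(-53)))/(27012 - 40208) = (5184 + (-97 + 28*(-53)))/(27012 - 40208) = (5184 + (-97 - 1484))/(-13196) = (5184 - 1581)*(-1/13196) = 3603*(-1/13196) = -3603/13196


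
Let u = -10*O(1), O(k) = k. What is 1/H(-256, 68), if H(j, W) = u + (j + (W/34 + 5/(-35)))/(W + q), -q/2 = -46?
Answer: -1120/12979 ≈ -0.086293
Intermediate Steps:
q = 92 (q = -2*(-46) = 92)
u = -10 (u = -10*1 = -10)
H(j, W) = -10 + (-⅐ + j + W/34)/(92 + W) (H(j, W) = -10 + (j + (W/34 + 5/(-35)))/(W + 92) = -10 + (j + (W*(1/34) + 5*(-1/35)))/(92 + W) = -10 + (j + (W/34 - ⅐))/(92 + W) = -10 + (j + (-⅐ + W/34))/(92 + W) = -10 + (-⅐ + j + W/34)/(92 + W))
1/H(-256, 68) = 1/((-218994 - 2373*68 + 238*(-256))/(238*(92 + 68))) = 1/((1/238)*(-218994 - 161364 - 60928)/160) = 1/((1/238)*(1/160)*(-441286)) = 1/(-12979/1120) = -1120/12979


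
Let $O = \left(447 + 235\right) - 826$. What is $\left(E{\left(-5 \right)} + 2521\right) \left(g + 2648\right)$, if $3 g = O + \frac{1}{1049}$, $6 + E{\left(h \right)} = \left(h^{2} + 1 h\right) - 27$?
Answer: $\frac{6840320036}{1049} \approx 6.5208 \cdot 10^{6}$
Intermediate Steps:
$E{\left(h \right)} = -33 + h + h^{2}$ ($E{\left(h \right)} = -6 - \left(27 - h - h^{2}\right) = -6 + \left(-27 + h + h^{2}\right) = -33 + h + h^{2}$)
$O = -144$ ($O = 682 - 826 = -144$)
$g = - \frac{151055}{3147}$ ($g = \frac{-144 + \frac{1}{1049}}{3} = \frac{1}{3} \left(- \frac{151055}{1049}\right) = - \frac{151055}{3147} \approx -48.0$)
$\left(E{\left(-5 \right)} + 2521\right) \left(g + 2648\right) = \left(\left(-33 - 5 + \left(-5\right)^{2}\right) + 2521\right) \left(- \frac{151055}{3147} + 2648\right) = \left(\left(-33 - 5 + 25\right) + 2521\right) \frac{8182201}{3147} = \left(-13 + 2521\right) \frac{8182201}{3147} = 2508 \cdot \frac{8182201}{3147} = \frac{6840320036}{1049}$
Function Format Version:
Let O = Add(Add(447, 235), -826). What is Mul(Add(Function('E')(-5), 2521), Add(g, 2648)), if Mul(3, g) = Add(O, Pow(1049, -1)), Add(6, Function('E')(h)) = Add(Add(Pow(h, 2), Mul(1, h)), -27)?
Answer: Rational(6840320036, 1049) ≈ 6.5208e+6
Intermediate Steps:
Function('E')(h) = Add(-33, h, Pow(h, 2)) (Function('E')(h) = Add(-6, Add(Add(Pow(h, 2), Mul(1, h)), -27)) = Add(-6, Add(Add(Pow(h, 2), h), -27)) = Add(-6, Add(Add(h, Pow(h, 2)), -27)) = Add(-6, Add(-27, h, Pow(h, 2))) = Add(-33, h, Pow(h, 2)))
O = -144 (O = Add(682, -826) = -144)
g = Rational(-151055, 3147) (g = Mul(Rational(1, 3), Add(-144, Pow(1049, -1))) = Mul(Rational(1, 3), Add(-144, Rational(1, 1049))) = Mul(Rational(1, 3), Rational(-151055, 1049)) = Rational(-151055, 3147) ≈ -48.000)
Mul(Add(Function('E')(-5), 2521), Add(g, 2648)) = Mul(Add(Add(-33, -5, Pow(-5, 2)), 2521), Add(Rational(-151055, 3147), 2648)) = Mul(Add(Add(-33, -5, 25), 2521), Rational(8182201, 3147)) = Mul(Add(-13, 2521), Rational(8182201, 3147)) = Mul(2508, Rational(8182201, 3147)) = Rational(6840320036, 1049)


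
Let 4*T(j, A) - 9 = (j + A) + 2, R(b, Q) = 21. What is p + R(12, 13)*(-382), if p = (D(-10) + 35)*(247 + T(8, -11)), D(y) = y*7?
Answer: -16737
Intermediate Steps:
D(y) = 7*y
T(j, A) = 11/4 + A/4 + j/4 (T(j, A) = 9/4 + ((j + A) + 2)/4 = 9/4 + ((A + j) + 2)/4 = 9/4 + (2 + A + j)/4 = 9/4 + (½ + A/4 + j/4) = 11/4 + A/4 + j/4)
p = -8715 (p = (7*(-10) + 35)*(247 + (11/4 + (¼)*(-11) + (¼)*8)) = (-70 + 35)*(247 + (11/4 - 11/4 + 2)) = -35*(247 + 2) = -35*249 = -8715)
p + R(12, 13)*(-382) = -8715 + 21*(-382) = -8715 - 8022 = -16737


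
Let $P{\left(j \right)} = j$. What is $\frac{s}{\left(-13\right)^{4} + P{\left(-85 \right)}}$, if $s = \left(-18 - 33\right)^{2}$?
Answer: $\frac{289}{3164} \approx 0.09134$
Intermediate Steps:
$s = 2601$ ($s = \left(-51\right)^{2} = 2601$)
$\frac{s}{\left(-13\right)^{4} + P{\left(-85 \right)}} = \frac{2601}{\left(-13\right)^{4} - 85} = \frac{2601}{28561 - 85} = \frac{2601}{28476} = 2601 \cdot \frac{1}{28476} = \frac{289}{3164}$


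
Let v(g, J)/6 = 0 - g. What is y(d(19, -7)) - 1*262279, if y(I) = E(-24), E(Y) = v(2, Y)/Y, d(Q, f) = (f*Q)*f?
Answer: -524557/2 ≈ -2.6228e+5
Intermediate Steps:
v(g, J) = -6*g (v(g, J) = 6*(0 - g) = 6*(-g) = -6*g)
d(Q, f) = Q*f² (d(Q, f) = (Q*f)*f = Q*f²)
E(Y) = -12/Y (E(Y) = (-6*2)/Y = -12/Y)
y(I) = ½ (y(I) = -12/(-24) = -12*(-1/24) = ½)
y(d(19, -7)) - 1*262279 = ½ - 1*262279 = ½ - 262279 = -524557/2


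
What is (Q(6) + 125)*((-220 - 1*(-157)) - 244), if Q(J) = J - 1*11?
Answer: -36840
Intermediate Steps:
Q(J) = -11 + J (Q(J) = J - 11 = -11 + J)
(Q(6) + 125)*((-220 - 1*(-157)) - 244) = ((-11 + 6) + 125)*((-220 - 1*(-157)) - 244) = (-5 + 125)*((-220 + 157) - 244) = 120*(-63 - 244) = 120*(-307) = -36840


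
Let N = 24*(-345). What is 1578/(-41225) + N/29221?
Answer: -387453738/1204635725 ≈ -0.32164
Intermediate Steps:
N = -8280
1578/(-41225) + N/29221 = 1578/(-41225) - 8280/29221 = 1578*(-1/41225) - 8280*1/29221 = -1578/41225 - 8280/29221 = -387453738/1204635725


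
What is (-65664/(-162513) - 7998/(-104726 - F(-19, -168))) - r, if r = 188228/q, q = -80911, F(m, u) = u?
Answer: 71463952048327/25460045991211 ≈ 2.8069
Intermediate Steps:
r = -188228/80911 (r = 188228/(-80911) = 188228*(-1/80911) = -188228/80911 ≈ -2.3264)
(-65664/(-162513) - 7998/(-104726 - F(-19, -168))) - r = (-65664/(-162513) - 7998/(-104726 - 1*(-168))) - 1*(-188228/80911) = (-65664*(-1/162513) - 7998/(-104726 + 168)) + 188228/80911 = (2432/6019 - 7998/(-104558)) + 188228/80911 = (2432/6019 - 7998*(-1/104558)) + 188228/80911 = (2432/6019 + 3999/52279) + 188228/80911 = 151212509/314667301 + 188228/80911 = 71463952048327/25460045991211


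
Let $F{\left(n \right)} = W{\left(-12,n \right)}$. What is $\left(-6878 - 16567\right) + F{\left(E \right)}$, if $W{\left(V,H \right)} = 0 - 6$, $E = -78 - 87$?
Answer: $-23451$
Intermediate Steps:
$E = -165$
$W{\left(V,H \right)} = -6$ ($W{\left(V,H \right)} = 0 - 6 = -6$)
$F{\left(n \right)} = -6$
$\left(-6878 - 16567\right) + F{\left(E \right)} = \left(-6878 - 16567\right) - 6 = -23445 - 6 = -23451$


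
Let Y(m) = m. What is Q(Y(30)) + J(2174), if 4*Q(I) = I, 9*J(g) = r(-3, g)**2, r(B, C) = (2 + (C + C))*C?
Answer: 19873990580015/2 ≈ 9.9370e+12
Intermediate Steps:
r(B, C) = C*(2 + 2*C) (r(B, C) = (2 + 2*C)*C = C*(2 + 2*C))
J(g) = 4*g**2*(1 + g)**2/9 (J(g) = (2*g*(1 + g))**2/9 = (4*g**2*(1 + g)**2)/9 = 4*g**2*(1 + g)**2/9)
Q(I) = I/4
Q(Y(30)) + J(2174) = (1/4)*30 + (4/9)*2174**2*(1 + 2174)**2 = 15/2 + (4/9)*4726276*2175**2 = 15/2 + (4/9)*4726276*4730625 = 15/2 + 9936995290000 = 19873990580015/2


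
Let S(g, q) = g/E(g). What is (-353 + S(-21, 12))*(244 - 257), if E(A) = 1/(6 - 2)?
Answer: 5681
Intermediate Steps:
E(A) = 1/4
S(g, q) = 4*g (S(g, q) = g/(1/4) = g*4 = 4*g)
(-353 + S(-21, 12))*(244 - 257) = (-353 + 4*(-21))*(244 - 257) = (-353 - 84)*(-13) = -437*(-13) = 5681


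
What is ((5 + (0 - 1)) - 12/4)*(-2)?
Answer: -2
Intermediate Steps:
((5 + (0 - 1)) - 12/4)*(-2) = ((5 - 1) - 12*¼)*(-2) = (4 - 3)*(-2) = 1*(-2) = -2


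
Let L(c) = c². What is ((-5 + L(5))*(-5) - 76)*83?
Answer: -14608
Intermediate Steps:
((-5 + L(5))*(-5) - 76)*83 = ((-5 + 5²)*(-5) - 76)*83 = ((-5 + 25)*(-5) - 76)*83 = (20*(-5) - 76)*83 = (-100 - 76)*83 = -176*83 = -14608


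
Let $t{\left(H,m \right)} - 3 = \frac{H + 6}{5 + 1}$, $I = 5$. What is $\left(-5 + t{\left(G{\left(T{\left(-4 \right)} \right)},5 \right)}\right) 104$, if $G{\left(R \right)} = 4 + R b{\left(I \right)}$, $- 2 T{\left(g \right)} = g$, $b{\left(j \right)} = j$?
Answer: $\frac{416}{3} \approx 138.67$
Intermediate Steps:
$T{\left(g \right)} = - \frac{g}{2}$
$G{\left(R \right)} = 4 + 5 R$ ($G{\left(R \right)} = 4 + R 5 = 4 + 5 R$)
$t{\left(H,m \right)} = 4 + \frac{H}{6}$ ($t{\left(H,m \right)} = 3 + \frac{H + 6}{5 + 1} = 3 + \frac{6 + H}{6} = 3 + \left(6 + H\right) \frac{1}{6} = 3 + \left(1 + \frac{H}{6}\right) = 4 + \frac{H}{6}$)
$\left(-5 + t{\left(G{\left(T{\left(-4 \right)} \right)},5 \right)}\right) 104 = \left(-5 + \left(4 + \frac{4 + 5 \left(\left(- \frac{1}{2}\right) \left(-4\right)\right)}{6}\right)\right) 104 = \left(-5 + \left(4 + \frac{4 + 5 \cdot 2}{6}\right)\right) 104 = \left(-5 + \left(4 + \frac{4 + 10}{6}\right)\right) 104 = \left(-5 + \left(4 + \frac{1}{6} \cdot 14\right)\right) 104 = \left(-5 + \left(4 + \frac{7}{3}\right)\right) 104 = \left(-5 + \frac{19}{3}\right) 104 = \frac{4}{3} \cdot 104 = \frac{416}{3}$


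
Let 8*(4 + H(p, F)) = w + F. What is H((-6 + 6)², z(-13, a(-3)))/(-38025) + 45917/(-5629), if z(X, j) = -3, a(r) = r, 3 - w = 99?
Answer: -1074401077/131718600 ≈ -8.1568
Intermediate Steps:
w = -96 (w = 3 - 1*99 = 3 - 99 = -96)
H(p, F) = -16 + F/8 (H(p, F) = -4 + (-96 + F)/8 = -4 + (-12 + F/8) = -16 + F/8)
H((-6 + 6)², z(-13, a(-3)))/(-38025) + 45917/(-5629) = (-16 + (⅛)*(-3))/(-38025) + 45917/(-5629) = (-16 - 3/8)*(-1/38025) + 45917*(-1/5629) = -131/8*(-1/38025) - 45917/5629 = 131/304200 - 45917/5629 = -1074401077/131718600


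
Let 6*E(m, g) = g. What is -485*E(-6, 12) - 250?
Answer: -1220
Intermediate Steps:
E(m, g) = g/6
-485*E(-6, 12) - 250 = -485*12/6 - 250 = -485*2 - 250 = -970 - 250 = -1220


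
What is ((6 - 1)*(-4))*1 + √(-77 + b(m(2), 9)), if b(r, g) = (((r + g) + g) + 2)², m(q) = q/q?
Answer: -20 + 2*√91 ≈ -0.92122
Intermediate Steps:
m(q) = 1
b(r, g) = (2 + r + 2*g)² (b(r, g) = (((g + r) + g) + 2)² = ((r + 2*g) + 2)² = (2 + r + 2*g)²)
((6 - 1)*(-4))*1 + √(-77 + b(m(2), 9)) = ((6 - 1)*(-4))*1 + √(-77 + (2 + 1 + 2*9)²) = (5*(-4))*1 + √(-77 + (2 + 1 + 18)²) = -20*1 + √(-77 + 21²) = -20 + √(-77 + 441) = -20 + √364 = -20 + 2*√91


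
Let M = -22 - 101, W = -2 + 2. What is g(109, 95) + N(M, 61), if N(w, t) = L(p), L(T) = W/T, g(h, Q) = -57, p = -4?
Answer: -57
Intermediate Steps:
W = 0
L(T) = 0 (L(T) = 0/T = 0)
M = -123
N(w, t) = 0
g(109, 95) + N(M, 61) = -57 + 0 = -57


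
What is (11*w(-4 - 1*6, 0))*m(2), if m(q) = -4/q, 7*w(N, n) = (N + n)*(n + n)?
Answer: 0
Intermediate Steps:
w(N, n) = 2*n*(N + n)/7 (w(N, n) = ((N + n)*(n + n))/7 = ((N + n)*(2*n))/7 = (2*n*(N + n))/7 = 2*n*(N + n)/7)
m(q) = -4/q
(11*w(-4 - 1*6, 0))*m(2) = (11*((2/7)*0*((-4 - 1*6) + 0)))*(-4/2) = (11*((2/7)*0*((-4 - 6) + 0)))*(-4*½) = (11*((2/7)*0*(-10 + 0)))*(-2) = (11*((2/7)*0*(-10)))*(-2) = (11*0)*(-2) = 0*(-2) = 0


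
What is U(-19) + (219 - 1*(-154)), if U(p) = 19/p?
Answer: 372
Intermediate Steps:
U(-19) + (219 - 1*(-154)) = 19/(-19) + (219 - 1*(-154)) = 19*(-1/19) + (219 + 154) = -1 + 373 = 372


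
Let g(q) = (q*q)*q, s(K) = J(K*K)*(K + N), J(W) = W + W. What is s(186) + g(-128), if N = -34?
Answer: 8420032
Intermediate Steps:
J(W) = 2*W
s(K) = 2*K²*(-34 + K) (s(K) = (2*(K*K))*(K - 34) = (2*K²)*(-34 + K) = 2*K²*(-34 + K))
g(q) = q³ (g(q) = q²*q = q³)
s(186) + g(-128) = 2*186²*(-34 + 186) + (-128)³ = 2*34596*152 - 2097152 = 10517184 - 2097152 = 8420032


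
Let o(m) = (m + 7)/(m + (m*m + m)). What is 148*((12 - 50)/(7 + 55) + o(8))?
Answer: -7807/124 ≈ -62.960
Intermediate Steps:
o(m) = (7 + m)/(m² + 2*m) (o(m) = (7 + m)/(m + (m² + m)) = (7 + m)/(m + (m + m²)) = (7 + m)/(m² + 2*m))
148*((12 - 50)/(7 + 55) + o(8)) = 148*((12 - 50)/(7 + 55) + (7 + 8)/(8*(2 + 8))) = 148*(-38/62 + (⅛)*15/10) = 148*(-38*1/62 + (⅛)*(⅒)*15) = 148*(-19/31 + 3/16) = 148*(-211/496) = -7807/124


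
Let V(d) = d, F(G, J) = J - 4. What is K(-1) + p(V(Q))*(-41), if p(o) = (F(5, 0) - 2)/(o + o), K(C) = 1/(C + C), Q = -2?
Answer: -62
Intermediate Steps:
F(G, J) = -4 + J
K(C) = 1/(2*C)
p(o) = -3/o (p(o) = ((-4 + 0) - 2)/(o + o) = (-4 - 2)/((2*o)) = -3/o)
K(-1) + p(V(Q))*(-41) = (½)/(-1) - 3/(-2)*(-41) = (½)*(-1) - 3*(-½)*(-41) = -½ + (3/2)*(-41) = -½ - 123/2 = -62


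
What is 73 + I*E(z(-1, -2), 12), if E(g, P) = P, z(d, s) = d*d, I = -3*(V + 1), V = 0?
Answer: 37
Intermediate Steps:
I = -3 (I = -3*(0 + 1) = -3*1 = -3)
z(d, s) = d²
73 + I*E(z(-1, -2), 12) = 73 - 3*12 = 73 - 36 = 37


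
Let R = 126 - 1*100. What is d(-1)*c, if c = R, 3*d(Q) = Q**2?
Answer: 26/3 ≈ 8.6667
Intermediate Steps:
d(Q) = Q**2/3
R = 26 (R = 126 - 100 = 26)
c = 26
d(-1)*c = ((1/3)*(-1)**2)*26 = ((1/3)*1)*26 = (1/3)*26 = 26/3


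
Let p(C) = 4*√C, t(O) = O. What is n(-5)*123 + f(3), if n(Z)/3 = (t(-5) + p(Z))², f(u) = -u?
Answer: -20298 - 14760*I*√5 ≈ -20298.0 - 33004.0*I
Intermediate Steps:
n(Z) = 3*(-5 + 4*√Z)²
n(-5)*123 + f(3) = (3*(-5 + 4*√(-5))²)*123 - 1*3 = (3*(-5 + 4*(I*√5))²)*123 - 3 = (3*(-5 + 4*I*√5)²)*123 - 3 = 369*(-5 + 4*I*√5)² - 3 = -3 + 369*(-5 + 4*I*√5)²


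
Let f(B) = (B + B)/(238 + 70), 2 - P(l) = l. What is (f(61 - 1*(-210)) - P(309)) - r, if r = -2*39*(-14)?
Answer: -120619/154 ≈ -783.24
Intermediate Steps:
P(l) = 2 - l
f(B) = B/154 (f(B) = (2*B)/308 = (2*B)*(1/308) = B/154)
r = 1092 (r = -78*(-14) = 1092)
(f(61 - 1*(-210)) - P(309)) - r = ((61 - 1*(-210))/154 - (2 - 1*309)) - 1*1092 = ((61 + 210)/154 - (2 - 309)) - 1092 = ((1/154)*271 - 1*(-307)) - 1092 = (271/154 + 307) - 1092 = 47549/154 - 1092 = -120619/154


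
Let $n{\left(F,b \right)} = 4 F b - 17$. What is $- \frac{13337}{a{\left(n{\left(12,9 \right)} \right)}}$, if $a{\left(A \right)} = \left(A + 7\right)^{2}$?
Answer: $- \frac{13337}{178084} \approx -0.074892$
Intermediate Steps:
$n{\left(F,b \right)} = -17 + 4 F b$ ($n{\left(F,b \right)} = 4 F b - 17 = -17 + 4 F b$)
$a{\left(A \right)} = \left(7 + A\right)^{2}$
$- \frac{13337}{a{\left(n{\left(12,9 \right)} \right)}} = - \frac{13337}{\left(7 - \left(17 - 432\right)\right)^{2}} = - \frac{13337}{\left(7 + \left(-17 + 432\right)\right)^{2}} = - \frac{13337}{\left(7 + 415\right)^{2}} = - \frac{13337}{422^{2}} = - \frac{13337}{178084}$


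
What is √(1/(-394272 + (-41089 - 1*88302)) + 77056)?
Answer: √431235156669249/74809 ≈ 277.59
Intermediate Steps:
√(1/(-394272 + (-41089 - 1*88302)) + 77056) = √(1/(-394272 + (-41089 - 88302)) + 77056) = √(1/(-394272 - 129391) + 77056) = √(1/(-523663) + 77056) = √(-1/523663 + 77056) = √(40351376127/523663) = √431235156669249/74809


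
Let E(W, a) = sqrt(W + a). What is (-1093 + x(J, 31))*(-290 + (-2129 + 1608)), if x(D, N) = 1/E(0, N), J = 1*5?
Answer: 886423 - 811*sqrt(31)/31 ≈ 8.8628e+5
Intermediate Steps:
J = 5
x(D, N) = 1/sqrt(N) (x(D, N) = 1/(sqrt(0 + N)) = 1/(sqrt(N)) = 1/sqrt(N))
(-1093 + x(J, 31))*(-290 + (-2129 + 1608)) = (-1093 + 1/sqrt(31))*(-290 + (-2129 + 1608)) = (-1093 + sqrt(31)/31)*(-290 - 521) = (-1093 + sqrt(31)/31)*(-811) = 886423 - 811*sqrt(31)/31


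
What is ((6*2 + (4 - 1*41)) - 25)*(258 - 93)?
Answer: -8250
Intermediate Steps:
((6*2 + (4 - 1*41)) - 25)*(258 - 93) = ((12 + (4 - 41)) - 25)*165 = ((12 - 37) - 25)*165 = (-25 - 25)*165 = -50*165 = -8250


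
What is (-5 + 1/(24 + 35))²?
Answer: 86436/3481 ≈ 24.831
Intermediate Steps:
(-5 + 1/(24 + 35))² = (-5 + 1/59)² = (-294/59)² = 86436/3481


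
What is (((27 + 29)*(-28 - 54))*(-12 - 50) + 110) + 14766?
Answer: 299580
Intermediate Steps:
(((27 + 29)*(-28 - 54))*(-12 - 50) + 110) + 14766 = ((56*(-82))*(-62) + 110) + 14766 = (-4592*(-62) + 110) + 14766 = (284704 + 110) + 14766 = 284814 + 14766 = 299580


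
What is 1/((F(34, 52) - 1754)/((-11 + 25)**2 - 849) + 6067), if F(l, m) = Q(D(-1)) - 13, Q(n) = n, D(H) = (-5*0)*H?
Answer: 653/3963518 ≈ 0.00016475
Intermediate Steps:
D(H) = 0 (D(H) = 0*H = 0)
F(l, m) = -13 (F(l, m) = 0 - 13 = -13)
1/((F(34, 52) - 1754)/((-11 + 25)**2 - 849) + 6067) = 1/((-13 - 1754)/((-11 + 25)**2 - 849) + 6067) = 1/(-1767/(14**2 - 849) + 6067) = 1/(-1767/(196 - 849) + 6067) = 1/(-1767/(-653) + 6067) = 1/(-1767*(-1/653) + 6067) = 1/(1767/653 + 6067) = 1/(3963518/653) = 653/3963518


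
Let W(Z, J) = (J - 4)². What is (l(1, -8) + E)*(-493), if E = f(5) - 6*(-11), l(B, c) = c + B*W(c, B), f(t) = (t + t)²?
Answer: -82331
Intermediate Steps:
W(Z, J) = (-4 + J)²
f(t) = 4*t² (f(t) = (2*t)² = 4*t²)
l(B, c) = c + B*(-4 + B)²
E = 166 (E = 4*5² - 6*(-11) = 4*25 + 66 = 100 + 66 = 166)
(l(1, -8) + E)*(-493) = ((-8 + 1*(-4 + 1)²) + 166)*(-493) = ((-8 + 1*(-3)²) + 166)*(-493) = ((-8 + 1*9) + 166)*(-493) = ((-8 + 9) + 166)*(-493) = (1 + 166)*(-493) = 167*(-493) = -82331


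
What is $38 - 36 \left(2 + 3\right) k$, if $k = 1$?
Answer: $-142$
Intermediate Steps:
$38 - 36 \left(2 + 3\right) k = 38 - 36 \left(2 + 3\right) 1 = 38 - 36 \cdot 5 \cdot 1 = 38 - 180 = -142$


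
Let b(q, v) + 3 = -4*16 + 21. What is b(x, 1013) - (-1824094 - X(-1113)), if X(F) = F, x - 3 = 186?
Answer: 1822935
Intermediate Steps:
x = 189 (x = 3 + 186 = 189)
b(q, v) = -46 (b(q, v) = -3 + (-4*16 + 21) = -3 + (-64 + 21) = -3 - 43 = -46)
b(x, 1013) - (-1824094 - X(-1113)) = -46 - (-1824094 - 1*(-1113)) = -46 - (-1824094 + 1113) = -46 - 1*(-1822981) = -46 + 1822981 = 1822935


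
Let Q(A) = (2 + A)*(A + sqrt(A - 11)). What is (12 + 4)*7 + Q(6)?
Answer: 160 + 8*I*sqrt(5) ≈ 160.0 + 17.889*I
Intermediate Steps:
Q(A) = (2 + A)*(A + sqrt(-11 + A))
(12 + 4)*7 + Q(6) = (12 + 4)*7 + (6**2 + 2*6 + 2*sqrt(-11 + 6) + 6*sqrt(-11 + 6)) = 16*7 + (36 + 12 + 2*sqrt(-5) + 6*sqrt(-5)) = 112 + (36 + 12 + 2*(I*sqrt(5)) + 6*(I*sqrt(5))) = 112 + (36 + 12 + 2*I*sqrt(5) + 6*I*sqrt(5)) = 112 + (48 + 8*I*sqrt(5)) = 160 + 8*I*sqrt(5)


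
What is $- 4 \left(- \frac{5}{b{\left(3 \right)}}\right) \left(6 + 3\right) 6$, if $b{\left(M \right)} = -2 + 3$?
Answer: $1080$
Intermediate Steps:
$b{\left(M \right)} = 1$
$- 4 \left(- \frac{5}{b{\left(3 \right)}}\right) \left(6 + 3\right) 6 = - 4 \left(- \frac{5}{1}\right) \left(6 + 3\right) 6 = - 4 \left(\left(-5\right) 1\right) 9 \cdot 6 = \left(-4\right) \left(-5\right) 54 = 20 \cdot 54 = 1080$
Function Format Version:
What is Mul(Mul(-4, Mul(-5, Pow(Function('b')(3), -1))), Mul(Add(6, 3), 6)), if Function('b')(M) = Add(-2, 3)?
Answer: 1080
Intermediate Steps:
Function('b')(M) = 1
Mul(Mul(-4, Mul(-5, Pow(Function('b')(3), -1))), Mul(Add(6, 3), 6)) = Mul(Mul(-4, Mul(-5, Pow(1, -1))), Mul(Add(6, 3), 6)) = Mul(Mul(-4, Mul(-5, 1)), Mul(9, 6)) = Mul(Mul(-4, -5), 54) = Mul(20, 54) = 1080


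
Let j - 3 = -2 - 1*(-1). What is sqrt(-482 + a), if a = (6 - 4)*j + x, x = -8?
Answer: 9*I*sqrt(6) ≈ 22.045*I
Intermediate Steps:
j = 2 (j = 3 + (-2 - 1*(-1)) = 3 + (-2 + 1) = 3 - 1 = 2)
a = -4 (a = (6 - 4)*2 - 8 = 2*2 - 8 = 4 - 8 = -4)
sqrt(-482 + a) = sqrt(-482 - 4) = sqrt(-486) = 9*I*sqrt(6)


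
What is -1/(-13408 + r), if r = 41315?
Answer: -1/27907 ≈ -3.5833e-5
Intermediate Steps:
-1/(-13408 + r) = -1/(-13408 + 41315) = -1/27907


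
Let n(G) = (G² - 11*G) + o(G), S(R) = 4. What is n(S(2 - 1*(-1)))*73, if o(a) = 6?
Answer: -1606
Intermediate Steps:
n(G) = 6 + G² - 11*G (n(G) = (G² - 11*G) + 6 = 6 + G² - 11*G)
n(S(2 - 1*(-1)))*73 = (6 + 4² - 11*4)*73 = (6 + 16 - 44)*73 = -22*73 = -1606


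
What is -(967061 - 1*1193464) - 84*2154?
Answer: 45467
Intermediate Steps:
-(967061 - 1*1193464) - 84*2154 = -(967061 - 1193464) - 180936 = -1*(-226403) - 180936 = 226403 - 180936 = 45467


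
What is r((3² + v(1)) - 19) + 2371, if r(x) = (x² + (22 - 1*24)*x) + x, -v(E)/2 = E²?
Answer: 2527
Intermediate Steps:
v(E) = -2*E²
r(x) = x² - x (r(x) = (x² + (22 - 24)*x) + x = (x² - 2*x) + x = x² - x)
r((3² + v(1)) - 19) + 2371 = ((3² - 2*1²) - 19)*(-1 + ((3² - 2*1²) - 19)) + 2371 = ((9 - 2*1) - 19)*(-1 + ((9 - 2*1) - 19)) + 2371 = ((9 - 2) - 19)*(-1 + ((9 - 2) - 19)) + 2371 = (7 - 19)*(-1 + (7 - 19)) + 2371 = -12*(-1 - 12) + 2371 = -12*(-13) + 2371 = 156 + 2371 = 2527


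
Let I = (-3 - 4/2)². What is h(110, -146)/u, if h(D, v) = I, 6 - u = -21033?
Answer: 25/21039 ≈ 0.0011883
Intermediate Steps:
u = 21039 (u = 6 - 1*(-21033) = 6 + 21033 = 21039)
I = 25 (I = (-3 - 4*½)² = (-3 - 2)² = (-5)² = 25)
h(D, v) = 25
h(110, -146)/u = 25/21039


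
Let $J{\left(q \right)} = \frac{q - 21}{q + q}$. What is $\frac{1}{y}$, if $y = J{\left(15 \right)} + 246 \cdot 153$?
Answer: $\frac{5}{188189} \approx 2.6569 \cdot 10^{-5}$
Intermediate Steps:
$J{\left(q \right)} = \frac{-21 + q}{2 q}$
$y = \frac{188189}{5}$ ($y = \frac{-21 + 15}{2 \cdot 15} + 246 \cdot 153 = \frac{1}{2} \cdot \frac{1}{15} \left(-6\right) + 37638 = - \frac{1}{5} + 37638 = \frac{188189}{5} \approx 37638.0$)
$\frac{1}{y} = \frac{1}{\frac{188189}{5}} = \frac{5}{188189}$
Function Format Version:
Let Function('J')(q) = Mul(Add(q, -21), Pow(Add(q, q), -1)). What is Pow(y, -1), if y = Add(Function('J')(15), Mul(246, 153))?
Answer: Rational(5, 188189) ≈ 2.6569e-5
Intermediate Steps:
Function('J')(q) = Mul(Rational(1, 2), Pow(q, -1), Add(-21, q)) (Function('J')(q) = Mul(Add(-21, q), Pow(Mul(2, q), -1)) = Mul(Add(-21, q), Mul(Rational(1, 2), Pow(q, -1))) = Mul(Rational(1, 2), Pow(q, -1), Add(-21, q)))
y = Rational(188189, 5) (y = Add(Mul(Rational(1, 2), Pow(15, -1), Add(-21, 15)), Mul(246, 153)) = Add(Mul(Rational(1, 2), Rational(1, 15), -6), 37638) = Add(Rational(-1, 5), 37638) = Rational(188189, 5) ≈ 37638.)
Pow(y, -1) = Pow(Rational(188189, 5), -1) = Rational(5, 188189)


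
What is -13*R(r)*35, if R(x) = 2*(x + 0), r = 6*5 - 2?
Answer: -25480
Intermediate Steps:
r = 28 (r = 30 - 2 = 28)
R(x) = 2*x
-13*R(r)*35 = -26*28*35 = -13*56*35 = -728*35 = -25480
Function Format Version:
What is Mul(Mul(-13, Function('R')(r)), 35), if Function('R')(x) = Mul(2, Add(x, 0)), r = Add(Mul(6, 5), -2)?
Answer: -25480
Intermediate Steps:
r = 28 (r = Add(30, -2) = 28)
Function('R')(x) = Mul(2, x)
Mul(Mul(-13, Function('R')(r)), 35) = Mul(Mul(-13, Mul(2, 28)), 35) = Mul(Mul(-13, 56), 35) = Mul(-728, 35) = -25480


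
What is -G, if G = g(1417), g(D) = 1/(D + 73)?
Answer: -1/1490 ≈ -0.00067114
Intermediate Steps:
g(D) = 1/(73 + D)
G = 1/1490 (G = 1/(73 + 1417) = 1/1490 ≈ 0.00067114)
-G = -1*1/1490 = -1/1490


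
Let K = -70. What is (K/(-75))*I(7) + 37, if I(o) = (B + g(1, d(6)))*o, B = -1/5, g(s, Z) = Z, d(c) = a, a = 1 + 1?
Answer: 1219/25 ≈ 48.760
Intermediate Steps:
a = 2
d(c) = 2
B = -1/5 (B = -1*1/5 = -1/5 ≈ -0.20000)
I(o) = 9*o/5 (I(o) = (-1/5 + 2)*o = 9*o/5)
(K/(-75))*I(7) + 37 = (-70/(-75))*((9/5)*7) + 37 = -70*(-1/75)*(63/5) + 37 = (14/15)*(63/5) + 37 = 294/25 + 37 = 1219/25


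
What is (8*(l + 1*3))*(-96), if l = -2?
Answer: -768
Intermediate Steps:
(8*(l + 1*3))*(-96) = (8*(-2 + 1*3))*(-96) = (8*(-2 + 3))*(-96) = (8*1)*(-96) = 8*(-96) = -768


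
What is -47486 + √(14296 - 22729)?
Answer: -47486 + 3*I*√937 ≈ -47486.0 + 91.831*I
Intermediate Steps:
-47486 + √(14296 - 22729) = -47486 + √(-8433) = -47486 + 3*I*√937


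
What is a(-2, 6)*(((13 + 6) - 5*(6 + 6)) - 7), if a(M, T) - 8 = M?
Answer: -288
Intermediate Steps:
a(M, T) = 8 + M
a(-2, 6)*(((13 + 6) - 5*(6 + 6)) - 7) = (8 - 2)*(((13 + 6) - 5*(6 + 6)) - 7) = 6*((19 - 5*12) - 7) = 6*((19 - 60) - 7) = 6*(-41 - 7) = 6*(-48) = -288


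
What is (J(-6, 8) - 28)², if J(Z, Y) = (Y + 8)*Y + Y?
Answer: 11664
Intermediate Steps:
J(Z, Y) = Y + Y*(8 + Y) (J(Z, Y) = (8 + Y)*Y + Y = Y*(8 + Y) + Y = Y + Y*(8 + Y))
(J(-6, 8) - 28)² = (8*(9 + 8) - 28)² = (8*17 - 28)² = (136 - 28)² = 108² = 11664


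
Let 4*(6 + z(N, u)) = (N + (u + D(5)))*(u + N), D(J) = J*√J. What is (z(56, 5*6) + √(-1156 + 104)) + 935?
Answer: 2778 + 215*√5/2 + 2*I*√263 ≈ 3018.4 + 32.435*I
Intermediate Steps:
D(J) = J^(3/2)
z(N, u) = -6 + (N + u)*(N + u + 5*√5)/4 (z(N, u) = -6 + ((N + (u + 5^(3/2)))*(u + N))/4 = -6 + ((N + (u + 5*√5))*(N + u))/4 = -6 + ((N + u + 5*√5)*(N + u))/4 = -6 + ((N + u)*(N + u + 5*√5))/4 = -6 + (N + u)*(N + u + 5*√5)/4)
(z(56, 5*6) + √(-1156 + 104)) + 935 = ((-6 + (¼)*56² + (5*6)²/4 + (½)*56*(5*6) + (5/4)*56*√5 + 5*(5*6)*√5/4) + √(-1156 + 104)) + 935 = ((-6 + (¼)*3136 + (¼)*30² + (½)*56*30 + 70*√5 + (5/4)*30*√5) + √(-1052)) + 935 = ((-6 + 784 + (¼)*900 + 840 + 70*√5 + 75*√5/2) + 2*I*√263) + 935 = ((-6 + 784 + 225 + 840 + 70*√5 + 75*√5/2) + 2*I*√263) + 935 = ((1843 + 215*√5/2) + 2*I*√263) + 935 = (1843 + 215*√5/2 + 2*I*√263) + 935 = 2778 + 215*√5/2 + 2*I*√263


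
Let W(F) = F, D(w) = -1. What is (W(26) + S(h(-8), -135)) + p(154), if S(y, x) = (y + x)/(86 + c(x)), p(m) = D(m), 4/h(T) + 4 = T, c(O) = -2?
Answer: 421/18 ≈ 23.389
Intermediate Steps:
h(T) = 4/(-4 + T)
p(m) = -1
S(y, x) = x/84 + y/84 (S(y, x) = (y + x)/(86 - 2) = (x + y)/84 = (x + y)*(1/84) = x/84 + y/84)
(W(26) + S(h(-8), -135)) + p(154) = (26 + ((1/84)*(-135) + (4/(-4 - 8))/84)) - 1 = (26 + (-45/28 + (4/(-12))/84)) - 1 = (26 + (-45/28 + (4*(-1/12))/84)) - 1 = (26 + (-45/28 + (1/84)*(-⅓))) - 1 = (26 + (-45/28 - 1/252)) - 1 = (26 - 29/18) - 1 = 439/18 - 1 = 421/18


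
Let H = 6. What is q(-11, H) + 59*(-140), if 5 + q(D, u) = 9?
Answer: -8256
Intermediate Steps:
q(D, u) = 4 (q(D, u) = -5 + 9 = 4)
q(-11, H) + 59*(-140) = 4 + 59*(-140) = 4 - 8260 = -8256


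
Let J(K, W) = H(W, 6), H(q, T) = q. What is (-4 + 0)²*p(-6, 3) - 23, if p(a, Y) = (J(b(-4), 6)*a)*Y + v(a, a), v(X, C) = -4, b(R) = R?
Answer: -1815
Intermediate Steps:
J(K, W) = W
p(a, Y) = -4 + 6*Y*a (p(a, Y) = (6*a)*Y - 4 = 6*Y*a - 4 = -4 + 6*Y*a)
(-4 + 0)²*p(-6, 3) - 23 = (-4 + 0)²*(-4 + 6*3*(-6)) - 23 = (-4)²*(-4 - 108) - 23 = 16*(-112) - 23 = -1792 - 23 = -1815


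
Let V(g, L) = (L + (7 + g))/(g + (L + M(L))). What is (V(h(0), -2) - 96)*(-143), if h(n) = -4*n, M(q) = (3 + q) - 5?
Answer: 83083/6 ≈ 13847.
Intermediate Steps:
M(q) = -2 + q
V(g, L) = (7 + L + g)/(-2 + g + 2*L) (V(g, L) = (L + (7 + g))/(g + (L + (-2 + L))) = (7 + L + g)/(g + (-2 + 2*L)) = (7 + L + g)/(-2 + g + 2*L))
(V(h(0), -2) - 96)*(-143) = ((7 - 2 - 4*0)/(-2 - 4*0 + 2*(-2)) - 96)*(-143) = ((7 - 2 + 0)/(-2 + 0 - 4) - 96)*(-143) = (5/(-6) - 96)*(-143) = (-⅙*5 - 96)*(-143) = (-⅚ - 96)*(-143) = -581/6*(-143) = 83083/6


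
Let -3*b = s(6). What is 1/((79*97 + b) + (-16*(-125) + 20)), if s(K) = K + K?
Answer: 1/9679 ≈ 0.00010332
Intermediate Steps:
s(K) = 2*K
b = -4 (b = -2*6/3 = -1/3*12 = -4)
1/((79*97 + b) + (-16*(-125) + 20)) = 1/((79*97 - 4) + (-16*(-125) + 20)) = 1/((7663 - 4) + (2000 + 20)) = 1/(7659 + 2020) = 1/9679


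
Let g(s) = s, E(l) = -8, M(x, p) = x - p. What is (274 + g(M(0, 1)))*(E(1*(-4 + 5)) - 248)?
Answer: -69888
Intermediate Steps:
(274 + g(M(0, 1)))*(E(1*(-4 + 5)) - 248) = (274 + (0 - 1*1))*(-8 - 248) = (274 + (0 - 1))*(-256) = (274 - 1)*(-256) = 273*(-256) = -69888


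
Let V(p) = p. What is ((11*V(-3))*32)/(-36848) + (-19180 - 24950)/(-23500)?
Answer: 4671/2450 ≈ 1.9065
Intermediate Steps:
((11*V(-3))*32)/(-36848) + (-19180 - 24950)/(-23500) = ((11*(-3))*32)/(-36848) + (-19180 - 24950)/(-23500) = -33*32*(-1/36848) - 44130*(-1/23500) = -1056*(-1/36848) + 4413/2350 = 66/2303 + 4413/2350 = 4671/2450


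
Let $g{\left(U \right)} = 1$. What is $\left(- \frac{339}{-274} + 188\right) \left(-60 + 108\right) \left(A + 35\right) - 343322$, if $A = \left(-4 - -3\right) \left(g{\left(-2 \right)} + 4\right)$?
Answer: $- \frac{9702394}{137} \approx -70820.0$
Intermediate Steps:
$A = -5$ ($A = \left(-4 - -3\right) \left(1 + 4\right) = \left(-4 + 3\right) 5 = \left(-1\right) 5 = -5$)
$\left(- \frac{339}{-274} + 188\right) \left(-60 + 108\right) \left(A + 35\right) - 343322 = \left(- \frac{339}{-274} + 188\right) \left(-60 + 108\right) \left(-5 + 35\right) - 343322 = \left(\left(-339\right) \left(- \frac{1}{274}\right) + 188\right) 48 \cdot 30 - 343322 = \left(\frac{339}{274} + 188\right) 1440 - 343322 = \frac{51851}{274} \cdot 1440 - 343322 = \frac{37332720}{137} - 343322 = - \frac{9702394}{137}$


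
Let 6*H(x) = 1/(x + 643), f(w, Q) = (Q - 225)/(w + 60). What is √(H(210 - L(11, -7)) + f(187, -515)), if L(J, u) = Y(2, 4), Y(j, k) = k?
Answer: I*√526957496026/419406 ≈ 1.7308*I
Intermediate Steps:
L(J, u) = 4
f(w, Q) = (-225 + Q)/(60 + w)
H(x) = 1/(6*(643 + x)) (H(x) = 1/(6*(x + 643)) = 1/(6*(643 + x)))
√(H(210 - L(11, -7)) + f(187, -515)) = √(1/(6*(643 + (210 - 1*4))) + (-225 - 515)/(60 + 187)) = √(1/(6*(643 + (210 - 4))) - 740/247) = √(1/(6*(643 + 206)) + (1/247)*(-740)) = √((⅙)/849 - 740/247) = √((⅙)*(1/849) - 740/247) = √(1/5094 - 740/247) = √(-3769313/1258218) = I*√526957496026/419406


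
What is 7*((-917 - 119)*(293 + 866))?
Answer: -8405068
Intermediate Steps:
7*((-917 - 119)*(293 + 866)) = 7*(-1036*1159) = 7*(-1200724) = -8405068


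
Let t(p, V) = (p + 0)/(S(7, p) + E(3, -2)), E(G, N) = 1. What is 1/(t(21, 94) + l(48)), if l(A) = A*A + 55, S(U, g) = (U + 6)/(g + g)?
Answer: 55/130627 ≈ 0.00042105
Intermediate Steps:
S(U, g) = (6 + U)/(2*g) (S(U, g) = (6 + U)/((2*g)) = (6 + U)*(1/(2*g)) = (6 + U)/(2*g))
l(A) = 55 + A**2 (l(A) = A**2 + 55 = 55 + A**2)
t(p, V) = p/(1 + 13/(2*p)) (t(p, V) = (p + 0)/((6 + 7)/(2*p) + 1) = p/((1/2)*13/p + 1) = p/(13/(2*p) + 1) = p/(1 + 13/(2*p)))
1/(t(21, 94) + l(48)) = 1/(2*21**2/(13 + 2*21) + (55 + 48**2)) = 1/(2*441/(13 + 42) + (55 + 2304)) = 1/(2*441/55 + 2359) = 1/(2*441*(1/55) + 2359) = 1/(882/55 + 2359) = 1/(130627/55) = 55/130627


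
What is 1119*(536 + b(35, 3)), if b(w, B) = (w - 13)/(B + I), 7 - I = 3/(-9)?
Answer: 18667158/31 ≈ 6.0217e+5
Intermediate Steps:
I = 22/3 (I = 7 - 3/(-9) = 7 - 3*(-1)/9 = 7 - 1*(-⅓) = 7 + ⅓ = 22/3 ≈ 7.3333)
b(w, B) = (-13 + w)/(22/3 + B) (b(w, B) = (w - 13)/(B + 22/3) = (-13 + w)/(22/3 + B))
1119*(536 + b(35, 3)) = 1119*(536 + 3*(-13 + 35)/(22 + 3*3)) = 1119*(536 + 3*22/(22 + 9)) = 1119*(536 + 3*22/31) = 1119*(536 + 3*(1/31)*22) = 1119*(536 + 66/31) = 1119*(16682/31) = 18667158/31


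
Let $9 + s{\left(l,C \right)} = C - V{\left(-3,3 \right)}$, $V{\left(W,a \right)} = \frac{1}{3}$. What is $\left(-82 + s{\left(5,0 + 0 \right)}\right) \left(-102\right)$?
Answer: $9316$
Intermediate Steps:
$V{\left(W,a \right)} = \frac{1}{3}$
$s{\left(l,C \right)} = - \frac{28}{3} + C$ ($s{\left(l,C \right)} = -9 + \left(C - \frac{1}{3}\right) = -9 + \left(- \frac{1}{3} + C\right) = - \frac{28}{3} + C$)
$\left(-82 + s{\left(5,0 + 0 \right)}\right) \left(-102\right) = \left(-82 + \left(- \frac{28}{3} + \left(0 + 0\right)\right)\right) \left(-102\right) = \left(-82 + \left(- \frac{28}{3} + 0\right)\right) \left(-102\right) = \left(-82 - \frac{28}{3}\right) \left(-102\right) = \left(- \frac{274}{3}\right) \left(-102\right) = 9316$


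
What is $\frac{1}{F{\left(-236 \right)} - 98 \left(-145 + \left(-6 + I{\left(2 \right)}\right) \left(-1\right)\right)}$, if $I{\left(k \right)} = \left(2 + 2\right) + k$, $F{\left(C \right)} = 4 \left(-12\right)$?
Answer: $\frac{1}{14162} \approx 7.0611 \cdot 10^{-5}$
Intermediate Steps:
$F{\left(C \right)} = -48$
$I{\left(k \right)} = 4 + k$
$\frac{1}{F{\left(-236 \right)} - 98 \left(-145 + \left(-6 + I{\left(2 \right)}\right) \left(-1\right)\right)} = \frac{1}{-48 - 98 \left(-145 + \left(-6 + \left(4 + 2\right)\right) \left(-1\right)\right)} = \frac{1}{-48 - 98 \left(-145 + \left(-6 + 6\right) \left(-1\right)\right)} = \frac{1}{-48 - 98 \left(-145 + 0 \left(-1\right)\right)} = \frac{1}{-48 - 98 \left(-145 + 0\right)} = \frac{1}{-48 - -14210} = \frac{1}{-48 + 14210} = \frac{1}{14162}$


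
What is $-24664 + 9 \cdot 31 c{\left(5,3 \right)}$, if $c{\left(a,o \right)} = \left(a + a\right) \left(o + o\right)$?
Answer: $-7924$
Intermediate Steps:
$c{\left(a,o \right)} = 4 a o$ ($c{\left(a,o \right)} = 2 a 2 o = 4 a o$)
$-24664 + 9 \cdot 31 c{\left(5,3 \right)} = -24664 + 9 \cdot 31 \cdot 4 \cdot 5 \cdot 3 = -24664 + 279 \cdot 60 = -24664 + 16740 = -7924$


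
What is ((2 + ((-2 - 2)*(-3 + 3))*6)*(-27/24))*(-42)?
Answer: 189/2 ≈ 94.500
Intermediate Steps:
((2 + ((-2 - 2)*(-3 + 3))*6)*(-27/24))*(-42) = ((2 - 4*0*6)*(-27*1/24))*(-42) = ((2 + 0*6)*(-9/8))*(-42) = ((2 + 0)*(-9/8))*(-42) = (2*(-9/8))*(-42) = -9/4*(-42) = 189/2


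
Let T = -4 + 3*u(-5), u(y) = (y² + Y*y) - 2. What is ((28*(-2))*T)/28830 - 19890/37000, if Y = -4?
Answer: -8324287/10667100 ≈ -0.78037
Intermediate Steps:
u(y) = -2 + y² - 4*y (u(y) = (y² - 4*y) - 2 = -2 + y² - 4*y)
T = 125 (T = -4 + 3*(-2 + (-5)² - 4*(-5)) = -4 + 3*(-2 + 25 + 20) = -4 + 3*43 = -4 + 129 = 125)
((28*(-2))*T)/28830 - 19890/37000 = ((28*(-2))*125)/28830 - 19890/37000 = -56*125*(1/28830) - 19890*1/37000 = -7000*1/28830 - 1989/3700 = -700/2883 - 1989/3700 = -8324287/10667100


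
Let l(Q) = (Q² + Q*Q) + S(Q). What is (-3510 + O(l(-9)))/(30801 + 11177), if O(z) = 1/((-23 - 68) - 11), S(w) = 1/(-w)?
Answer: -2371/28356 ≈ -0.083615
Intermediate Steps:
S(w) = -1/w
l(Q) = -1/Q + 2*Q² (l(Q) = (Q² + Q*Q) - 1/Q = (Q² + Q²) - 1/Q = 2*Q² - 1/Q = -1/Q + 2*Q²)
O(z) = -1/102 (O(z) = 1/(-91 - 11) = 1/(-102) = -1/102)
(-3510 + O(l(-9)))/(30801 + 11177) = (-3510 - 1/102)/(30801 + 11177) = -358021/102/41978 = -358021/102*1/41978 = -2371/28356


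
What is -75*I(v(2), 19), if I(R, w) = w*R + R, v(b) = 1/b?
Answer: -750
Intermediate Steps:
I(R, w) = R + R*w (I(R, w) = R*w + R = R + R*w)
-75*I(v(2), 19) = -75*(1 + 19)/2 = -75*20/2 = -75*10 = -750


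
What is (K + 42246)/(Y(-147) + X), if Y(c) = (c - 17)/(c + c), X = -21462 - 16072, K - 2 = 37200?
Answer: -1459857/689677 ≈ -2.1167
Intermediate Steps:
K = 37202 (K = 2 + 37200 = 37202)
X = -37534
Y(c) = (-17 + c)/(2*c) (Y(c) = (-17 + c)/((2*c)) = (-17 + c)*(1/(2*c)) = (-17 + c)/(2*c))
(K + 42246)/(Y(-147) + X) = (37202 + 42246)/((½)*(-17 - 147)/(-147) - 37534) = 79448/((½)*(-1/147)*(-164) - 37534) = 79448/(82/147 - 37534) = 79448/(-5517416/147) = 79448*(-147/5517416) = -1459857/689677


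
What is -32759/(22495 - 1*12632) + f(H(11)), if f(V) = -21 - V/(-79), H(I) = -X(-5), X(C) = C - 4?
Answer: -18861911/779177 ≈ -24.207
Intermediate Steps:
X(C) = -4 + C
H(I) = 9 (H(I) = -(-4 - 5) = -1*(-9) = 9)
f(V) = -21 + V/79 (f(V) = -21 - V*(-1)/79 = -21 - (-1)*V/79 = -21 + V/79)
-32759/(22495 - 1*12632) + f(H(11)) = -32759/(22495 - 1*12632) + (-21 + (1/79)*9) = -32759/(22495 - 12632) + (-21 + 9/79) = -32759/9863 - 1650/79 = -18861911/779177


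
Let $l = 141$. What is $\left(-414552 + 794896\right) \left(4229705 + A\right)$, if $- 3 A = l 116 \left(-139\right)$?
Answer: $1896978251352$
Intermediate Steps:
$A = 757828$ ($A = - \frac{141 \cdot 116 \left(-139\right)}{3} = - \frac{16356 \left(-139\right)}{3} = \left(- \frac{1}{3}\right) \left(-2273484\right) = 757828$)
$\left(-414552 + 794896\right) \left(4229705 + A\right) = \left(-414552 + 794896\right) \left(4229705 + 757828\right) = 380344 \cdot 4987533 = 1896978251352$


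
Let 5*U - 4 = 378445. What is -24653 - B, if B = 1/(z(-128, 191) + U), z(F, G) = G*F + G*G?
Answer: -10813150947/438614 ≈ -24653.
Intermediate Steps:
U = 378449/5 (U = 4/5 + (1/5)*378445 = 4/5 + 75689 = 378449/5 ≈ 75690.)
z(F, G) = G**2 + F*G (z(F, G) = F*G + G**2 = G**2 + F*G)
B = 5/438614 (B = 1/(191*(-128 + 191) + 378449/5) = 1/(191*63 + 378449/5) = 1/(12033 + 378449/5) = 1/(438614/5) = 5/438614 ≈ 1.1400e-5)
-24653 - B = -24653 - 1*5/438614 = -24653 - 5/438614 = -10813150947/438614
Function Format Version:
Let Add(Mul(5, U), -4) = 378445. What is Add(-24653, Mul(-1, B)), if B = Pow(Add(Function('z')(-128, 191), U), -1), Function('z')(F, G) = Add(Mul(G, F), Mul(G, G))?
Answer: Rational(-10813150947, 438614) ≈ -24653.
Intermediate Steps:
U = Rational(378449, 5) (U = Add(Rational(4, 5), Mul(Rational(1, 5), 378445)) = Add(Rational(4, 5), 75689) = Rational(378449, 5) ≈ 75690.)
Function('z')(F, G) = Add(Pow(G, 2), Mul(F, G)) (Function('z')(F, G) = Add(Mul(F, G), Pow(G, 2)) = Add(Pow(G, 2), Mul(F, G)))
B = Rational(5, 438614) (B = Pow(Add(Mul(191, Add(-128, 191)), Rational(378449, 5)), -1) = Pow(Add(Mul(191, 63), Rational(378449, 5)), -1) = Pow(Add(12033, Rational(378449, 5)), -1) = Pow(Rational(438614, 5), -1) = Rational(5, 438614) ≈ 1.1400e-5)
Add(-24653, Mul(-1, B)) = Add(-24653, Mul(-1, Rational(5, 438614))) = Add(-24653, Rational(-5, 438614)) = Rational(-10813150947, 438614)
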